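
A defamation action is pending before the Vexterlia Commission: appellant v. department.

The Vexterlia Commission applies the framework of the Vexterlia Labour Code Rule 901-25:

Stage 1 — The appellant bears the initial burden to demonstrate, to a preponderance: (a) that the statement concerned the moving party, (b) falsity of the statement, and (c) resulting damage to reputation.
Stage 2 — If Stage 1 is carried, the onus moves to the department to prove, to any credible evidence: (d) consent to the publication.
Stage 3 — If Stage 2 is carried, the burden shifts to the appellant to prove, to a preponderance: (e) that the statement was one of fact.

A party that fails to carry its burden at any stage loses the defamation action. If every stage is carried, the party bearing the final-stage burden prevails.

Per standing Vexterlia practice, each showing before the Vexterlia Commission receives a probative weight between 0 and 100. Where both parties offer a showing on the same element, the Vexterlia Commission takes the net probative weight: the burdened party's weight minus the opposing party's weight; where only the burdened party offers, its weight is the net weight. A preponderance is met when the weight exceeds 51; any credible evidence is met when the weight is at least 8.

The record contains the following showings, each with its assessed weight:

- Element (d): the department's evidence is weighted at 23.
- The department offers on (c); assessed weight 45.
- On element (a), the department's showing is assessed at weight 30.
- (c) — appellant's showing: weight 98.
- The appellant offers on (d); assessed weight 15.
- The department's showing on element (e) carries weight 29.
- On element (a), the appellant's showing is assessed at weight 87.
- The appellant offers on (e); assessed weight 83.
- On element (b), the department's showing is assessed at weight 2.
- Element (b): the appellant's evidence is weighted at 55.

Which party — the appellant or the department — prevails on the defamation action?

appellant

At Stage 1 the appellant must meet a preponderance (weight exceeds 51): on (a) the weight is 87 less the opposing 30 gives net 57, which does exceed 51, so (a) meets the standard; on (b) the weight is 55 less the opposing 2 gives net 53, which does exceed 51, so (b) meets the standard; on (c) the weight is 98 less the opposing 45 gives net 53, which does exceed 51, so (c) meets the standard.
  All elements met. The burden passes to the department.
At Stage 2 the department must meet any credible evidence (weight is at least 8): on (d) the weight is 23 less the opposing 15 gives net 8, ≥ 8, so (d) meets the standard.
  All elements met. The burden passes to the appellant.
At Stage 3 the appellant must meet a preponderance (weight exceeds 51): on (e) the weight is 83 less the opposing 29 gives net 54, which does exceed 51, so (e) meets the standard.
  The appellant carries the last stage.
With every stage satisfied, the appellant prevails.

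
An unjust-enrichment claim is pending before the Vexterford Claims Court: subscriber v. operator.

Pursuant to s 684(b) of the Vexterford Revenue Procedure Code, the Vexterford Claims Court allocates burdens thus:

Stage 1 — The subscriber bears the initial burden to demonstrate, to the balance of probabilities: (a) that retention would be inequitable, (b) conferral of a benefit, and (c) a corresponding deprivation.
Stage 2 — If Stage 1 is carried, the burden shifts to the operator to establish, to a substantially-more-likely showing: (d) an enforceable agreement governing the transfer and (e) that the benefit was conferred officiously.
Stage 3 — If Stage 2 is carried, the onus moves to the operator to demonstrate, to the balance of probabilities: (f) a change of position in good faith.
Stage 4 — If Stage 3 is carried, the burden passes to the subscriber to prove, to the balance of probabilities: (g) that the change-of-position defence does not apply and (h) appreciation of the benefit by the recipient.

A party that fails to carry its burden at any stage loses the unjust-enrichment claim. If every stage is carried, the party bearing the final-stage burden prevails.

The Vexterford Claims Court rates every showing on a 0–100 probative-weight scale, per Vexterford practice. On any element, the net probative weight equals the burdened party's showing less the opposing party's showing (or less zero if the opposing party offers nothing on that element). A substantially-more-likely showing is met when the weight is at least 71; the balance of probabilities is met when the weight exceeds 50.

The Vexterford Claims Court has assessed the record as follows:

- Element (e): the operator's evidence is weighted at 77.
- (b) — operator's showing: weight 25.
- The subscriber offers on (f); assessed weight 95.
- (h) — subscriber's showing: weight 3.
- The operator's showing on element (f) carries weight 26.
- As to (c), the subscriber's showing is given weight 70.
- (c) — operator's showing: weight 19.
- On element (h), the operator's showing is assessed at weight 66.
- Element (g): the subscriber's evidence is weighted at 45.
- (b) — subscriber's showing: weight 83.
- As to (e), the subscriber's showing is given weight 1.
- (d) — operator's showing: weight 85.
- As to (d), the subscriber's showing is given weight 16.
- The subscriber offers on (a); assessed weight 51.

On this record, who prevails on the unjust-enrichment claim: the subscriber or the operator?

Stage 1 (subscriber, the balance of probabilities, weight exceeds 50): (a) 51 > 50 — meets; (b) net 83−25=58 > 50 — meets; (c) net 70−19=51 > 50 — meets.
  Stage 1 carried; the burden shifts to the operator.
Stage 2 (operator, a substantially-more-likely showing, weight is at least 71): (d) net 85−16=69 < 71 — fails; (e) net 77−1=76 ≥ 71 — meets.
  Stage 2 not carried; the operator fails its burden.
The subscriber prevails.

subscriber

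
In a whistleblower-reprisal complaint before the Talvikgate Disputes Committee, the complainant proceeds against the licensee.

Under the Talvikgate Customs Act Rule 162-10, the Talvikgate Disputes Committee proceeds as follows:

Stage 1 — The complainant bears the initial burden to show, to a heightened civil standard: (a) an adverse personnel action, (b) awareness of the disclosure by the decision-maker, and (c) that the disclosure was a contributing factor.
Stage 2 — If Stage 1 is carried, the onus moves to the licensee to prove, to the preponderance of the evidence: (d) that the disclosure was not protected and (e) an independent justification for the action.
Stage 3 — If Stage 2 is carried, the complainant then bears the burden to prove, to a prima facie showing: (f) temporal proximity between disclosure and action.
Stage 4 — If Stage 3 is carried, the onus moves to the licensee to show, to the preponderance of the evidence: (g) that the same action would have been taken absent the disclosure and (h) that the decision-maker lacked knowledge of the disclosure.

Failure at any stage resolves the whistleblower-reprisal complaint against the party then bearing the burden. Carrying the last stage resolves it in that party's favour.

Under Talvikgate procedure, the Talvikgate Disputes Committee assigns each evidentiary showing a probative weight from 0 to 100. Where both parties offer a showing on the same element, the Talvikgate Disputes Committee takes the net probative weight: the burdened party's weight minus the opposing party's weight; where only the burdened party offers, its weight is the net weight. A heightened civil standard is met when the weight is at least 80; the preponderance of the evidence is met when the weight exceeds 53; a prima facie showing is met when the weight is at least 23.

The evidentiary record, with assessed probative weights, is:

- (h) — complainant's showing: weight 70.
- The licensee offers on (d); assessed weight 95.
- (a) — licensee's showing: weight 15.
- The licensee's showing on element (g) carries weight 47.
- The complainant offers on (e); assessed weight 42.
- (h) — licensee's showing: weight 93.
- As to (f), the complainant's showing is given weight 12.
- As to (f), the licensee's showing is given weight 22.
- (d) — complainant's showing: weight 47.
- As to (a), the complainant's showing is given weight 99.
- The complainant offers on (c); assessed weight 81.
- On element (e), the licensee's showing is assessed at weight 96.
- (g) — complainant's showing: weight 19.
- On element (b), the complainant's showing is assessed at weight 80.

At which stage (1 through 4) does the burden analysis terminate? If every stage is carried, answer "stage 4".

Stage 1 — burden on complainant; standard: a heightened civil standard (weight is at least 80).
    (a): 99 − 15 = 84 ≥ 80 [met]
    (b): 80 ≥ 80 [met]
    (c): 81 ≥ 80 [met]
  Stage 1 is satisfied; the onus moves to the licensee.
Stage 2 — burden on licensee; standard: the preponderance of the evidence (weight exceeds 53).
    (d): 95 − 47 = 48 ≤ 53 [not met]
    (e): 96 − 42 = 54 > 53 [met]
  The licensee does not carry Stage 2.
The analysis ends at Stage 2; the complainant prevails.

stage 2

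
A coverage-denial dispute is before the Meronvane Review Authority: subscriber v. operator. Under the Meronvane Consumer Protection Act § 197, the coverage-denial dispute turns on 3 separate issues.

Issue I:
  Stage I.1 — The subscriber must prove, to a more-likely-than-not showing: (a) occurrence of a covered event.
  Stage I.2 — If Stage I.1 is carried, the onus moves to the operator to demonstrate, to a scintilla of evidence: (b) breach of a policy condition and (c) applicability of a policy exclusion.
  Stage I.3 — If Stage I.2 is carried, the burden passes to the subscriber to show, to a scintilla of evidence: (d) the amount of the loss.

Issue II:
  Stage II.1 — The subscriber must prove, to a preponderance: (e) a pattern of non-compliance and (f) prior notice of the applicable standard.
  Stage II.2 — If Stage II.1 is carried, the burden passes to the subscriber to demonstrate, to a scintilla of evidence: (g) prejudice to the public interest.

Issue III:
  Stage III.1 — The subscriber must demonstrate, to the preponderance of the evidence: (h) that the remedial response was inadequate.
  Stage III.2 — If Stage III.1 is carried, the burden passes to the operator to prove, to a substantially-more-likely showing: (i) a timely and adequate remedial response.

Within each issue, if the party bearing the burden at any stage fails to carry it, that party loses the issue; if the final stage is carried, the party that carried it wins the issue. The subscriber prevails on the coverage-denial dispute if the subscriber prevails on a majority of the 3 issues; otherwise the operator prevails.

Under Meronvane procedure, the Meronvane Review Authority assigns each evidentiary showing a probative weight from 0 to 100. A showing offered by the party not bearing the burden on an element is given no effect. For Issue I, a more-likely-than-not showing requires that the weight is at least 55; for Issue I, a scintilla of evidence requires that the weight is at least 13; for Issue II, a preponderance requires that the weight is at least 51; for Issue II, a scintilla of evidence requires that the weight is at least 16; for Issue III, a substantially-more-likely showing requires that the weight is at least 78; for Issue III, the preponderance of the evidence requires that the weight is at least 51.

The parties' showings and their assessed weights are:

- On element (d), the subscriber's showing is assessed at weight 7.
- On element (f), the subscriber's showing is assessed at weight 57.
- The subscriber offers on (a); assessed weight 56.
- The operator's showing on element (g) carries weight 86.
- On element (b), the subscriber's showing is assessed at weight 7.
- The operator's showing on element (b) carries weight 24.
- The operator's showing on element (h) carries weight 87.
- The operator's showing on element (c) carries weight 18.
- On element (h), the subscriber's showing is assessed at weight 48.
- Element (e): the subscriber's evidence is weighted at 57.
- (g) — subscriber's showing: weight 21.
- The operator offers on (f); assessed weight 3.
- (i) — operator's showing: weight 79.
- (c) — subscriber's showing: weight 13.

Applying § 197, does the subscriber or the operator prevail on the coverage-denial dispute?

— Issue I —
Stage I.1 — burden on subscriber; standard: a more-likely-than-not showing (weight is at least 55).
    (a): 56 ≥ 55 [met]
  Stage I.1 carried; the burden shifts to the operator.
Stage I.2 — burden on operator; standard: a scintilla of evidence (weight is at least 13).
    (b): 24 (subscriber's 7 disregarded) ≥ 13 [met]
    (c): 18 (subscriber's 13 disregarded) ≥ 13 [met]
  Stage I.2 is satisfied; the onus moves to the subscriber.
Stage I.3 — burden on subscriber; standard: a scintilla of evidence (weight is at least 13).
    (d): 7 < 13 [not met]
  The subscriber does not carry Stage I.3.
So the operator prevails on this issue.
— Issue II —
Stage II.1 (subscriber, a preponderance, weight is at least 51): (e) 57 ≥ 51 — meets; (f) 57 (operator's 3 disregarded) ≥ 51 — meets.
  Stage II.1 is satisfied; the subscriber continues to bear the burden.
Stage II.2 (subscriber, a scintilla of evidence, weight is at least 16): (g) 21 (operator's 86 disregarded) ≥ 16 — meets.
  Stage II.2 carried; the final stage is satisfied.
Every stage carried; the subscriber prevails on this issue.
— Issue III —
Stage III.1 — burden on subscriber; standard: the preponderance of the evidence (weight is at least 51).
    (h): 48 (operator's 87 disregarded) < 51 [not met]
  Stage III.1 not carried; the subscriber fails its burden.
So the operator prevails on this issue.
Per-issue: Issue I → operator; Issue II → subscriber; Issue III → operator. The subscriber must prevail on a majority of issues; overall, the operator prevails.

operator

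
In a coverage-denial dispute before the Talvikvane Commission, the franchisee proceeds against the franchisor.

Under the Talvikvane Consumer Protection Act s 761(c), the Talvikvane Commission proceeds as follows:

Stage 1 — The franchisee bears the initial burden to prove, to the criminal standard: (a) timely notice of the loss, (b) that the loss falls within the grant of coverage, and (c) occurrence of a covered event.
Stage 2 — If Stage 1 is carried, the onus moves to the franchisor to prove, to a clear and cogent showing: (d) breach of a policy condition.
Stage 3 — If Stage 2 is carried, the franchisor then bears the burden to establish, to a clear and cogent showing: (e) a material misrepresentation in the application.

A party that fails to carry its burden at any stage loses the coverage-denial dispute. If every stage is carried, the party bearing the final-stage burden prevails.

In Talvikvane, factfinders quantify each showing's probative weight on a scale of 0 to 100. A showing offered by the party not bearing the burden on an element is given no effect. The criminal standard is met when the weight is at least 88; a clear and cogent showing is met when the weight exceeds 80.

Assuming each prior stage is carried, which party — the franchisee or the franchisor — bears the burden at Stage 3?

franchisor

Stage 3's rule assigns the burden to the franchisor (to a clear and cogent showing).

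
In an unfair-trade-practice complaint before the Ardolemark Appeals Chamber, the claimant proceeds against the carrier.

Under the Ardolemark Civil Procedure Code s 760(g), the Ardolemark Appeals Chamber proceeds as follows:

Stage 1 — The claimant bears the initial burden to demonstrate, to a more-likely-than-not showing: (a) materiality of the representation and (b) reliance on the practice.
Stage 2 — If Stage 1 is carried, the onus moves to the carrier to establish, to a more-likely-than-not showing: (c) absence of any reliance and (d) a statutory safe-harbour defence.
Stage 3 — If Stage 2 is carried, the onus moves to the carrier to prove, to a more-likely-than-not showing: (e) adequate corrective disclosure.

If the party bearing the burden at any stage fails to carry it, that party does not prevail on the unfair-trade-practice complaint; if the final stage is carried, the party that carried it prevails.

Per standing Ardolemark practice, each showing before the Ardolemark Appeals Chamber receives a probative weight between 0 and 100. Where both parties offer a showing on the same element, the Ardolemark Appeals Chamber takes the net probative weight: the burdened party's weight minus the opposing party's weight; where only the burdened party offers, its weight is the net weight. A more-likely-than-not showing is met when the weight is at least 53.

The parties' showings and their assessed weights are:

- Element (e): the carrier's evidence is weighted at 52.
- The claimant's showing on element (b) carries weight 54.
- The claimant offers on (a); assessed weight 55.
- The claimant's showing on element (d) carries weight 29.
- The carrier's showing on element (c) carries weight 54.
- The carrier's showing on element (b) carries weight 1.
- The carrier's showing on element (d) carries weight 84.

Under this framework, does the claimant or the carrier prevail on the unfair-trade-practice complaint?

claimant

Stage 1 (claimant, a more-likely-than-not showing, weight is at least 53): (a) 55 ≥ 53 — meets; (b) net 54−1=53 ≥ 53 — meets.
  All elements met. The burden passes to the carrier.
Stage 2 (carrier, a more-likely-than-not showing, weight is at least 53): (c) 54 ≥ 53 — meets; (d) net 84−29=55 ≥ 53 — meets.
  All elements met. The carrier retains the burden for Stage 3.
Stage 3 (carrier, a more-likely-than-not showing, weight is at least 53): (e) 52 < 53 — fails.
  Not every element is met, so the carrier fails to carry Stage 3.
The claimant prevails.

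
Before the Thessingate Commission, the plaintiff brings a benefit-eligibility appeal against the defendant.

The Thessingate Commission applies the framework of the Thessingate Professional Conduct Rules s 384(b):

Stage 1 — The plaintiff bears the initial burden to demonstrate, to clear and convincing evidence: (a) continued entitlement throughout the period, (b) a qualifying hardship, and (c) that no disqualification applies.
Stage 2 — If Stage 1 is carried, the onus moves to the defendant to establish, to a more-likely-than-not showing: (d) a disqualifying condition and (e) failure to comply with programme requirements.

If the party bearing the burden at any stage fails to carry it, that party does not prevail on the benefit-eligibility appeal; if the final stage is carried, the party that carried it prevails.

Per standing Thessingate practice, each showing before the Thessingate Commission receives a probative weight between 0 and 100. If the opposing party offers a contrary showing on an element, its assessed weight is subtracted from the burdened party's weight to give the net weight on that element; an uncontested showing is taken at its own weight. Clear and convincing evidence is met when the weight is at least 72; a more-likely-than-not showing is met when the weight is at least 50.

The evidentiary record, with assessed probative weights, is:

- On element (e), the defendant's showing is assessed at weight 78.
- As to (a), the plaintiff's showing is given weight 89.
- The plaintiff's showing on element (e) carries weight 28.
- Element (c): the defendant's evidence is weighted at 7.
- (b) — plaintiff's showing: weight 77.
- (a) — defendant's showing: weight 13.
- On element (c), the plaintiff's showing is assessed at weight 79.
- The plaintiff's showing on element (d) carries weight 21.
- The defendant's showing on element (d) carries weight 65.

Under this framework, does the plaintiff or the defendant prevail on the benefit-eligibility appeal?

plaintiff

Stage 1 (plaintiff, clear and convincing evidence, weight is at least 72): (a) net 89−13=76 ≥ 72 — meets; (b) 77 ≥ 72 — meets; (c) net 79−7=72 ≥ 72 — meets.
  Stage 1 carried; the burden shifts to the defendant.
Stage 2 (defendant, a more-likely-than-not showing, weight is at least 50): (d) net 65−21=44 < 50 — fails; (e) net 78−28=50 ≥ 50 — meets.
  Stage 2 not carried; the defendant fails its burden.
The analysis ends at Stage 2; the plaintiff prevails.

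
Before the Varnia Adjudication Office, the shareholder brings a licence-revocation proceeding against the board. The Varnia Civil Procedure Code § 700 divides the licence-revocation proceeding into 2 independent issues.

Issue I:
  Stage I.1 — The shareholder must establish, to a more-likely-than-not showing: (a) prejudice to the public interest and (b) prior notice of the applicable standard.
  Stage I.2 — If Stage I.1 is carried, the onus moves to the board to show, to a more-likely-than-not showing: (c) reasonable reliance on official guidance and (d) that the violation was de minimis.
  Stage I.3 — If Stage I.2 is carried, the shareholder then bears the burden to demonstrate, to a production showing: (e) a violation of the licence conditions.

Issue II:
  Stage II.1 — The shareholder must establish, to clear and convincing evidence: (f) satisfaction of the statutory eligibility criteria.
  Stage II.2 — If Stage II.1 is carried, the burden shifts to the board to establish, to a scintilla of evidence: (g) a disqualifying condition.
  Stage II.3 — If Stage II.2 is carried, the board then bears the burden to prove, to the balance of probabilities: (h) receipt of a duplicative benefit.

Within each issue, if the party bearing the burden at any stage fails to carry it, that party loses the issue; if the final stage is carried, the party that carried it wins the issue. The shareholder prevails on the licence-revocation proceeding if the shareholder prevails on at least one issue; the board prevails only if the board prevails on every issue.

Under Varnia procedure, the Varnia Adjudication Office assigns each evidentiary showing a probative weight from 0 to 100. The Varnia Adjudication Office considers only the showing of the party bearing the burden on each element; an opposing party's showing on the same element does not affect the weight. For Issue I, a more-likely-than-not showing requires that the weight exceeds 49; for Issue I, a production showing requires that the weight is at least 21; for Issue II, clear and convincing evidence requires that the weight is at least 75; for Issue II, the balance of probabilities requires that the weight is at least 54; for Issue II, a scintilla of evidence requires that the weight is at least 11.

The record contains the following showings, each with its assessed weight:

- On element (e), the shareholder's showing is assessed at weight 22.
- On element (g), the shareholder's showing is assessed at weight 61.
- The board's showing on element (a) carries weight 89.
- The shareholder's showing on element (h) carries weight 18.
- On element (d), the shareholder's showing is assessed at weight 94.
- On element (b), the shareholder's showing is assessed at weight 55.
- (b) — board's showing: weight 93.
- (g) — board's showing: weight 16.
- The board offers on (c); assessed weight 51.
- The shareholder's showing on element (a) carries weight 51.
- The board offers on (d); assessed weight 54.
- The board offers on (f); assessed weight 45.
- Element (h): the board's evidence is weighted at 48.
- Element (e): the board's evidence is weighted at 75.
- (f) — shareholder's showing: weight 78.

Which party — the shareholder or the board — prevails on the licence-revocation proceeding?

— Issue I —
Stage I.1 — burden on shareholder; standard: a more-likely-than-not showing (weight exceeds 49).
    (a): 51 (board's 89 disregarded) > 49 [met]
    (b): 55 (board's 93 disregarded) > 49 [met]
  All elements met. The burden passes to the board.
Stage I.2 — burden on board; standard: a more-likely-than-not showing (weight exceeds 49).
    (c): 51 > 49 [met]
    (d): 54 (shareholder's 94 disregarded) > 49 [met]
  Stage I.2 is satisfied; the onus moves to the shareholder.
Stage I.3 — burden on shareholder; standard: a production showing (weight is at least 21).
    (e): 22 (board's 75 disregarded) ≥ 21 [met]
  The shareholder carries the last stage.
All stages carried — the shareholder prevails on this issue.
— Issue II —
Stage II.1 (shareholder, clear and convincing evidence, weight is at least 75): (f) 78 (board's 45 disregarded) ≥ 75 — meets.
  The shareholder carries Stage II.1; the board now bears the burden.
Stage II.2 (board, a scintilla of evidence, weight is at least 11): (g) 16 (shareholder's 61 disregarded) ≥ 11 — meets.
  All elements met. The board retains the burden for Stage II.3.
Stage II.3 (board, the balance of probabilities, weight is at least 54): (h) 48 (shareholder's 18 disregarded) < 54 — fails.
  The board does not carry Stage II.3.
The shareholder prevails on this issue.
Per-issue: Issue I → shareholder; Issue II → shareholder. The shareholder must prevail on at least one issue; overall, the shareholder prevails.

shareholder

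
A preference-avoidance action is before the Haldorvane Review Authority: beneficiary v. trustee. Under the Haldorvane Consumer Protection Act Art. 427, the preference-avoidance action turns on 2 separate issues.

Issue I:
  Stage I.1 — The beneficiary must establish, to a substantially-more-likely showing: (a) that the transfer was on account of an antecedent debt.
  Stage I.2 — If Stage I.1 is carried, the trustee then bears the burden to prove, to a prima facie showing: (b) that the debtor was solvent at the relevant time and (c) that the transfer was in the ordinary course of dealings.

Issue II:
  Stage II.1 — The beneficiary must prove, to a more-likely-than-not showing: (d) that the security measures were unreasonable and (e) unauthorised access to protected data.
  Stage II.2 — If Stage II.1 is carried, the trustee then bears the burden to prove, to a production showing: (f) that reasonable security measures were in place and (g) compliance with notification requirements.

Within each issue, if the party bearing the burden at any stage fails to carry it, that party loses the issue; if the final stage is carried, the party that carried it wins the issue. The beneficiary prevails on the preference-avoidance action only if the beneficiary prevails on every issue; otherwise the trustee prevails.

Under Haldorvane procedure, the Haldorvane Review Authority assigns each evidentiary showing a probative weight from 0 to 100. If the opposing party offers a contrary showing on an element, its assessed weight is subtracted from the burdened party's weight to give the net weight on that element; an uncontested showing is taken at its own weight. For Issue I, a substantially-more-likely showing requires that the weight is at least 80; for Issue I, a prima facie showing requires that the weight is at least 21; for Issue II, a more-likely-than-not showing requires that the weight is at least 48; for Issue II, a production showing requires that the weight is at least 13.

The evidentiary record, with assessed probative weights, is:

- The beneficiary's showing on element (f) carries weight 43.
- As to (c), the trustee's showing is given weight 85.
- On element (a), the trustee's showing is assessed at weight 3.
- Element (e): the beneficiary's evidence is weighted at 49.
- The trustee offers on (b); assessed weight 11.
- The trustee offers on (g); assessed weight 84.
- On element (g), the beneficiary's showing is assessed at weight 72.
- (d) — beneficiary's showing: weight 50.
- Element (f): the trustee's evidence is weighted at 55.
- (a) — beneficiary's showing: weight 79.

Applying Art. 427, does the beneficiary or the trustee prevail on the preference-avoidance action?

— Issue I —
Stage I.1 — burden on beneficiary; standard: a substantially-more-likely showing (weight is at least 80).
    (a): 79 − 3 = 76 < 80 [not met]
  Not every element is met, so the beneficiary fails to carry Stage I.1.
So the trustee prevails on this issue.
— Issue II —
Stage II.1 — burden on beneficiary; standard: a more-likely-than-not showing (weight is at least 48).
    (d): 50 ≥ 48 [met]
    (e): 49 ≥ 48 [met]
  Stage II.1 carried; the burden shifts to the trustee.
Stage II.2 — burden on trustee; standard: a production showing (weight is at least 13).
    (f): 55 − 43 = 12 < 13 [not met]
    (g): 84 − 72 = 12 < 13 [not met]
  The trustee does not carry Stage II.2.
The beneficiary prevails on this issue.
Per-issue: Issue I → trustee; Issue II → beneficiary. The beneficiary must prevail on every issue; overall, the trustee prevails.

trustee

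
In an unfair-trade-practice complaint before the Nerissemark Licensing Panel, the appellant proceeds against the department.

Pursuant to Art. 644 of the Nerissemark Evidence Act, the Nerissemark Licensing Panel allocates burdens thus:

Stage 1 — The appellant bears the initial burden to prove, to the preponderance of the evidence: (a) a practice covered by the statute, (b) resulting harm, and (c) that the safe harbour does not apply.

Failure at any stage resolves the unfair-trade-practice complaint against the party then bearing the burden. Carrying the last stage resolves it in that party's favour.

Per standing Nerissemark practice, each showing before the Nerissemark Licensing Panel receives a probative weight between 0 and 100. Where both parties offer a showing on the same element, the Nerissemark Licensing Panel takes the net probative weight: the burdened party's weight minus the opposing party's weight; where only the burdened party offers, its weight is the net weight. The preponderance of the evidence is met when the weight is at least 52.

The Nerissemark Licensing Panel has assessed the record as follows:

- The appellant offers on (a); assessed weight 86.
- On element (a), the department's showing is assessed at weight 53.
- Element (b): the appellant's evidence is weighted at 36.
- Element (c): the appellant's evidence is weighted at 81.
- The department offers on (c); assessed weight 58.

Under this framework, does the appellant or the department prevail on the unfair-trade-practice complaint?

department

At Stage 1 the appellant must meet the preponderance of the evidence (weight is at least 52): on (a) the weight is 86 less the opposing 53 gives net 33, which does not reach 52, so (a) does not meet the standard; on (b) the weight is 36, < 52, so (b) does not meet the standard; on (c) the weight is 81 less the opposing 58 gives net 23, < 52, so (c) does not meet the standard.
  The appellant does not carry Stage 1.
So the department prevails.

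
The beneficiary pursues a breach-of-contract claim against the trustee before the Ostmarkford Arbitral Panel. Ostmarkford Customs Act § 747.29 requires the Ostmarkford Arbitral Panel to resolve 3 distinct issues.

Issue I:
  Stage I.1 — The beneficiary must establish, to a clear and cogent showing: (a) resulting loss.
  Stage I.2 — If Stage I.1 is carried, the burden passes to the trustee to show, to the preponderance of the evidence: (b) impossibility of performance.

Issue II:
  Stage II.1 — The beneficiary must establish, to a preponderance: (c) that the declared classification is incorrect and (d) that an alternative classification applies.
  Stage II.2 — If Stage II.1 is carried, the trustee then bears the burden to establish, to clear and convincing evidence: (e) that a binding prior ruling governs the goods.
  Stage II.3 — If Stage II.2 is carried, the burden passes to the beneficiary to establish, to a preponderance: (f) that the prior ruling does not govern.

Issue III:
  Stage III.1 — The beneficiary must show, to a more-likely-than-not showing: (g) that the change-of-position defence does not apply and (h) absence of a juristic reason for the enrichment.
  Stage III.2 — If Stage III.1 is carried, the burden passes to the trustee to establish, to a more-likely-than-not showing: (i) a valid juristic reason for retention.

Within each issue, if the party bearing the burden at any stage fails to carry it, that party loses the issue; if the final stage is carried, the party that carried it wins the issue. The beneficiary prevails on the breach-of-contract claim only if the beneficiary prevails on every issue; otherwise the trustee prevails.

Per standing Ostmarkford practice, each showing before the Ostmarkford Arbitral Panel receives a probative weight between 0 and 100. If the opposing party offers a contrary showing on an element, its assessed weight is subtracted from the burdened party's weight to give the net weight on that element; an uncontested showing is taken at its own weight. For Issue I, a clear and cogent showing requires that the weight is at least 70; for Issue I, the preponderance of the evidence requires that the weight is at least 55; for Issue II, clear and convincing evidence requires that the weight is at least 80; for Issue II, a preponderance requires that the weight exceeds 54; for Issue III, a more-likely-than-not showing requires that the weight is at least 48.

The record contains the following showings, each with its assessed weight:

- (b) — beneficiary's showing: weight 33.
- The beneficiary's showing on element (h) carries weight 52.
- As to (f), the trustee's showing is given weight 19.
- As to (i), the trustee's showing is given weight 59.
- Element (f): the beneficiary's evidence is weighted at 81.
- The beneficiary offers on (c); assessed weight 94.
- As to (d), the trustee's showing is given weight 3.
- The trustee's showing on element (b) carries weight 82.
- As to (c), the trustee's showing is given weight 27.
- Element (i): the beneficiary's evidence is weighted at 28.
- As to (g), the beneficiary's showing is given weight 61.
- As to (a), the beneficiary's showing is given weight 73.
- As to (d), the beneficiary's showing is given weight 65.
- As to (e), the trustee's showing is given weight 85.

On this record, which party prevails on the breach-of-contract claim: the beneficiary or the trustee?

beneficiary

— Issue I —
Stage I.1 — burden on beneficiary; standard: a clear and cogent showing (weight is at least 70).
    (a): 73 ≥ 70 [met]
  The beneficiary carries Stage I.1; the trustee now bears the burden.
Stage I.2 — burden on trustee; standard: the preponderance of the evidence (weight is at least 55).
    (b): 82 − 33 = 49 < 55 [not met]
  The trustee does not carry Stage I.2.
The analysis ends at Stage I.2; the beneficiary prevails on this issue.
— Issue II —
At Stage II.1 the beneficiary must meet a preponderance (weight exceeds 54): on (c) the weight is 94 less the opposing 27 gives net 67, which does exceed 54, so (c) meets the standard; on (d) the weight is 65 less the opposing 3 gives net 62, which does exceed 54, so (d) meets the standard.
  All elements met. The burden passes to the trustee.
At Stage II.2 the trustee must meet clear and convincing evidence (weight is at least 80): on (e) the weight is 85, which does reach 80, so (e) meets the standard.
  The trustee carries Stage II.2; the beneficiary now bears the burden.
At Stage II.3 the beneficiary must meet a preponderance (weight exceeds 54): on (f) the weight is 81 less the opposing 19 gives net 62, > 54, so (f) meets the standard.
  The beneficiary carries the last stage.
All stages carried — the beneficiary prevails on this issue.
— Issue III —
Stage III.1 (beneficiary, a more-likely-than-not showing, weight is at least 48): (g) 61 ≥ 48 — meets; (h) 52 ≥ 48 — meets.
  Stage III.1 carried; the burden shifts to the trustee.
Stage III.2 (trustee, a more-likely-than-not showing, weight is at least 48): (i) net 59−28=31 < 48 — fails.
  Not every element is met, so the trustee fails to carry Stage III.2.
The analysis ends at Stage III.2; the beneficiary prevails on this issue.
Per-issue: Issue I → beneficiary; Issue II → beneficiary; Issue III → beneficiary. The beneficiary must prevail on every issue; overall, the beneficiary prevails.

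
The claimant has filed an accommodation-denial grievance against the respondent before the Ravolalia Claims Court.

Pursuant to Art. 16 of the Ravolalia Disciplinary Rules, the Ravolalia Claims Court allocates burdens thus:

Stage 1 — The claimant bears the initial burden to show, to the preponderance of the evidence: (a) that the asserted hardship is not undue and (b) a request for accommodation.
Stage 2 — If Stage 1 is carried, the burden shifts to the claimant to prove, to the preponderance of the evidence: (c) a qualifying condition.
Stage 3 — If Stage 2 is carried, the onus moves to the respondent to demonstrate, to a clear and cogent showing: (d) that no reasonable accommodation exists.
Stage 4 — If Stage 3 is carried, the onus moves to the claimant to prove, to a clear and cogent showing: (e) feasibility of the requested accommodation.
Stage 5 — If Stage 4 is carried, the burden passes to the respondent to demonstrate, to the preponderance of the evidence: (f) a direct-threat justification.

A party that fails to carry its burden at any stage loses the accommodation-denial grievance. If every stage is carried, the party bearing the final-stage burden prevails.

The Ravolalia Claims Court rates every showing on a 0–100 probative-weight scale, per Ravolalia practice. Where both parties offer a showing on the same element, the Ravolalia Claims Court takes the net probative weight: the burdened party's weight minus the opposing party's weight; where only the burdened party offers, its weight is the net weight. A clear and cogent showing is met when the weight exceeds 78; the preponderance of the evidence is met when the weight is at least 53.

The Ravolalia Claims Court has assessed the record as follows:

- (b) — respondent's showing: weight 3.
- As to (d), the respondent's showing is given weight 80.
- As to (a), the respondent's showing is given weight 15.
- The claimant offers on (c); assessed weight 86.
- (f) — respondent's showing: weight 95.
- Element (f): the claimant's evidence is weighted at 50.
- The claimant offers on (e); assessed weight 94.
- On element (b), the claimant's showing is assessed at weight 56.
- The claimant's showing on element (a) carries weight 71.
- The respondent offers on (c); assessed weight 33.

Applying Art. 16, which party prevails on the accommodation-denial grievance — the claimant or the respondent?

claimant

Stage 1 (claimant, the preponderance of the evidence, weight is at least 53): (a) net 71−15=56 ≥ 53 — meets; (b) net 56−3=53 ≥ 53 — meets.
  Stage 1 is satisfied; the claimant continues to bear the burden.
Stage 2 (claimant, the preponderance of the evidence, weight is at least 53): (c) net 86−33=53 ≥ 53 — meets.
  Stage 2 is satisfied; the onus moves to the respondent.
Stage 3 (respondent, a clear and cogent showing, weight exceeds 78): (d) 80 > 78 — meets.
  Stage 3 carried; the burden shifts to the claimant.
Stage 4 (claimant, a clear and cogent showing, weight exceeds 78): (e) 94 > 78 — meets.
  The claimant carries Stage 4; the respondent now bears the burden.
Stage 5 (respondent, the preponderance of the evidence, weight is at least 53): (f) net 95−50=45 < 53 — fails.
  Stage 5 not carried; the respondent fails its burden.
The claimant prevails.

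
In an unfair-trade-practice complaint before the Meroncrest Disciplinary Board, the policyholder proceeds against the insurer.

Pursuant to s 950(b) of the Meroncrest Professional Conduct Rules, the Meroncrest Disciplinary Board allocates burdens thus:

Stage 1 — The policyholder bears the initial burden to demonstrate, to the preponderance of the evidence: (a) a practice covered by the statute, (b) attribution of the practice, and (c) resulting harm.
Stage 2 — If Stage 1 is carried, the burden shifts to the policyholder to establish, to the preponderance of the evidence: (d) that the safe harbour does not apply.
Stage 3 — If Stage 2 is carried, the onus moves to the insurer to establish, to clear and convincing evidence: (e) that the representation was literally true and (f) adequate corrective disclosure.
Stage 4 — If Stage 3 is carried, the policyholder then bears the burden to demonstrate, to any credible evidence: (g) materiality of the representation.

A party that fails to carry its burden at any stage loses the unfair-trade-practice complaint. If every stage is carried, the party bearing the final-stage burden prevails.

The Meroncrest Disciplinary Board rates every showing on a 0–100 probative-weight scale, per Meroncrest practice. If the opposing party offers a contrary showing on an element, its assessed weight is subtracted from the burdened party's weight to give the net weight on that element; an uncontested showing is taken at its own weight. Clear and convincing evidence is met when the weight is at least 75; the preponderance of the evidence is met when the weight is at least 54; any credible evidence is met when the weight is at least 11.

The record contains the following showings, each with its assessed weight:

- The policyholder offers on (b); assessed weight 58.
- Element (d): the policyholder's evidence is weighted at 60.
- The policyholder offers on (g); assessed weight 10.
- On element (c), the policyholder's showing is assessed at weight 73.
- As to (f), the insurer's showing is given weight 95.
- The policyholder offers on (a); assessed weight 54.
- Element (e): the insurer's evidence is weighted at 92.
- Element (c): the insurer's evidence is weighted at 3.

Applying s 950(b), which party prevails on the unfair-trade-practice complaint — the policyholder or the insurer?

insurer

At Stage 1 the policyholder must meet the preponderance of the evidence (weight is at least 54): on (a) the weight is 54, ≥ 54, so (a) meets the standard; on (b) the weight is 58, ≥ 54, so (b) meets the standard; on (c) the weight is 73 less the opposing 3 gives net 70, which does reach 54, so (c) meets the standard.
  Stage 1 carried; the burden remains with the policyholder.
At Stage 2 the policyholder must meet the preponderance of the evidence (weight is at least 54): on (d) the weight is 60, ≥ 54, so (d) meets the standard.
  Stage 2 carried; the burden shifts to the insurer.
At Stage 3 the insurer must meet clear and convincing evidence (weight is at least 75): on (e) the weight is 92, ≥ 75, so (e) meets the standard; on (f) the weight is 95, which does reach 75, so (f) meets the standard.
  The insurer carries Stage 3; the policyholder now bears the burden.
At Stage 4 the policyholder must meet any credible evidence (weight is at least 11): on (g) the weight is 10, which does not reach 11, so (g) does not meet the standard.
  Stage 4 not carried; the policyholder fails its burden.
The analysis ends at Stage 4; the insurer prevails.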